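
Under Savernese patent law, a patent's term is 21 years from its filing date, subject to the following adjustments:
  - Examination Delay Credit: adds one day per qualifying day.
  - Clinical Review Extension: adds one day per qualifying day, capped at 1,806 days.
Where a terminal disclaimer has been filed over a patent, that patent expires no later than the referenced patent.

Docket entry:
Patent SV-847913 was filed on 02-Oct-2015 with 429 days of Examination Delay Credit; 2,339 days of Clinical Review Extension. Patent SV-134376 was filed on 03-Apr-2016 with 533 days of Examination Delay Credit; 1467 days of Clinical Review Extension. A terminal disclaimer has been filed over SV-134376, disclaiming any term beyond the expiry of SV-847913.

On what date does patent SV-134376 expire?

September 24, 2042

Natural term of SV-134376:
  Base: filing + 21 years → 3 April 2037.
  Examination Delay Credit: +533 days → 18 September 2038.
  Clinical Review Extension: 1467 days (within the 1806-day cap) → +1467 days → 24 September 2042.
Expiry of referenced patent SV-847913:
  Base: filing + 21 years → 2 October 2036.
  Examination Delay Credit: +429 days → 5 December 2037.
  Clinical Review Extension: 2339 days claimed exceeds the 1806-day cap, so +1806 days → 15 November 2042.
Terminal disclaimer: SV-134376 expires on the earlier of 24 September 2042 and 15 November 2042.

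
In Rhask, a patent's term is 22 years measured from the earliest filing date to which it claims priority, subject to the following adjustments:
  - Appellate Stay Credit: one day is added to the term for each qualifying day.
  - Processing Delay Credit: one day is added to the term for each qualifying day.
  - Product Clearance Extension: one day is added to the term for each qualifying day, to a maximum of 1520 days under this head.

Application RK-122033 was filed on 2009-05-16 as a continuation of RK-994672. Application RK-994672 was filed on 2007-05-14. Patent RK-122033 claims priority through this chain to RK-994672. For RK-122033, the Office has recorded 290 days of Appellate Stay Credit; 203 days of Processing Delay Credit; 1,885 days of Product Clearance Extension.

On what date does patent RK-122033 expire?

2034-11-17

Earliest priority filing: 14 May 2007.
Base term: 14 May 2007 + 22 years → 14 May 2029.
Appellate Stay Credit: +290 days → 28 February 2030.
Processing Delay Credit: +203 days → 19 September 2030.
Product Clearance Extension: 1885 days claimed exceeds the 1520-day cap, so +1520 days → 17 November 2034.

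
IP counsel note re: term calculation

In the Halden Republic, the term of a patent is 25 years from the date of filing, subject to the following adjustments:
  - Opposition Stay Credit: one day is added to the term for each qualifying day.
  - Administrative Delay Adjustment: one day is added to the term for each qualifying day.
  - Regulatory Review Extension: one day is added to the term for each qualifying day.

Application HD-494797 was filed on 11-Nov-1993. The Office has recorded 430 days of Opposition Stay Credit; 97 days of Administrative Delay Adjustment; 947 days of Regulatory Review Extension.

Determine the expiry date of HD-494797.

2022-11-24

Base term: filing date + 25 years → 11 November 2018.
Opposition Stay Credit: +430 days → 15 January 2020.
Administrative Delay Adjustment: +97 days → 21 April 2020.
Regulatory Review Extension: +947 days → 24 November 2022.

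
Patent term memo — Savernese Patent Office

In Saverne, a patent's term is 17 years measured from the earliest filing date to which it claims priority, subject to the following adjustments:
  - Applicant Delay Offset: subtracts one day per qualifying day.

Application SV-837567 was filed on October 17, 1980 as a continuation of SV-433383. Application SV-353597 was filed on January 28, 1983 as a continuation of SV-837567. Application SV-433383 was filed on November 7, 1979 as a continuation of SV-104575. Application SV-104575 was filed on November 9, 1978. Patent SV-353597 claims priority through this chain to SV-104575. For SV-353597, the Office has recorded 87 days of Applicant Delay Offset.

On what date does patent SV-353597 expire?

Earliest priority filing: 9 November 1978.
Base term: 9 November 1978 + 17 years → 9 November 1995.
Applicant Delay Offset: −87 days → 14 August 1995.

August 14, 1995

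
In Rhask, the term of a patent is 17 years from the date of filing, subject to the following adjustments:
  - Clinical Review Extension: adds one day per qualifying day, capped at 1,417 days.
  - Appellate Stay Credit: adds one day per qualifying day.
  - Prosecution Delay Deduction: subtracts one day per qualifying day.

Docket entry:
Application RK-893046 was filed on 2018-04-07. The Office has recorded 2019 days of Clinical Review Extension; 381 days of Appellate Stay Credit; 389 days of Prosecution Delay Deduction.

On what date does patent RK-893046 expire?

2039-02-14

Base term: filing date + 17 years → 7 April 2035.
Clinical Review Extension: 2019 days claimed exceeds the 1417-day cap, so +1417 days → 22 February 2039.
Appellate Stay Credit: +381 days → 9 March 2040.
Prosecution Delay Deduction: −389 days → 14 February 2039.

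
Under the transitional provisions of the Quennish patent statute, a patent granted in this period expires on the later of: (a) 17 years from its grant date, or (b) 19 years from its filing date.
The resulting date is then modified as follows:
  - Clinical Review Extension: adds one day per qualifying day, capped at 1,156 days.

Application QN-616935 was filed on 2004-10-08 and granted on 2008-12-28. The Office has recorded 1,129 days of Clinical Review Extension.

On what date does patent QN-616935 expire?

(a) grant + 17 years → 28 December 2025.
(b) filing + 19 years → 8 October 2023.
Later of the two: 28 December 2025.
Clinical Review Extension: 1129 days (within the 1156-day cap) → +1129 days → 30 January 2029.

January 30, 2029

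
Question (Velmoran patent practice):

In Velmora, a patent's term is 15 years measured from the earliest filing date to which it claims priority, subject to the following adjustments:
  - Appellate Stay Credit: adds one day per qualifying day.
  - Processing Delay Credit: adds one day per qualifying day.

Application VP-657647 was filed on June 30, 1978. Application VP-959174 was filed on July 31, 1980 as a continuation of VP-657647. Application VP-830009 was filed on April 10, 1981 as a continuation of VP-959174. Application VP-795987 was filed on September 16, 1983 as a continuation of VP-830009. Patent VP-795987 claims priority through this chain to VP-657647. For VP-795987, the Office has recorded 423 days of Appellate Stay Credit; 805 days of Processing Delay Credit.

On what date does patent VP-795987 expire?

Earliest priority filing: 30 June 1978.
Base term: 30 June 1978 + 15 years → 30 June 1993.
Appellate Stay Credit: +423 days → 27 August 1994.
Processing Delay Credit: +805 days → 9 November 1996.

1996-11-09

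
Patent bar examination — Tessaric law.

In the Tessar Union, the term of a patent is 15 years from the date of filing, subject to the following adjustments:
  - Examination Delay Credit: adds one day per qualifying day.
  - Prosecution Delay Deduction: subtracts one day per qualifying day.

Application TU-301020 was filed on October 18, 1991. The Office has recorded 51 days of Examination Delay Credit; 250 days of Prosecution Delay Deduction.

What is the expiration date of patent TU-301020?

Base term: filing date + 15 years → 18 October 2006.
Examination Delay Credit: +51 days → 8 December 2006.
Prosecution Delay Deduction: −250 days → 2 April 2006.

2006-04-02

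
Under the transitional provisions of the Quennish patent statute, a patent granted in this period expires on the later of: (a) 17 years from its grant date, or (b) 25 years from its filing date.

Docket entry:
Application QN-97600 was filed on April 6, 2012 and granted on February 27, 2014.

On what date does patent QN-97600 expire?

2037-04-06

(a) grant + 17 years → 27 February 2031.
(b) filing + 25 years → 6 April 2037.
Later of the two: 6 April 2037.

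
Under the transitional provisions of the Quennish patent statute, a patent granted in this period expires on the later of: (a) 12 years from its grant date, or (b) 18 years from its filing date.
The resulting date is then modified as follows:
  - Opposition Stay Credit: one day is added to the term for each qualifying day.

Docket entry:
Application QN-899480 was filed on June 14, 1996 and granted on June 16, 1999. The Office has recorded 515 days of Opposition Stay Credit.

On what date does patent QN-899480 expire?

(a) grant + 12 years → 16 June 2011.
(b) filing + 18 years → 14 June 2014.
Later of the two: 14 June 2014.
Opposition Stay Credit: +515 days → 11 November 2015.

2015-11-11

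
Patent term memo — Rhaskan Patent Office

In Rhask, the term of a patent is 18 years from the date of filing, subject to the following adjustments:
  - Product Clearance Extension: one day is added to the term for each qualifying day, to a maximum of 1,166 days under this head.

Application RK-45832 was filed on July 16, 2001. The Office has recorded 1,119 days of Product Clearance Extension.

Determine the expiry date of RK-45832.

2022-08-08

Base term: filing date + 18 years → 16 July 2019.
Product Clearance Extension: 1119 days (within the 1166-day cap) → +1119 days → 8 August 2022.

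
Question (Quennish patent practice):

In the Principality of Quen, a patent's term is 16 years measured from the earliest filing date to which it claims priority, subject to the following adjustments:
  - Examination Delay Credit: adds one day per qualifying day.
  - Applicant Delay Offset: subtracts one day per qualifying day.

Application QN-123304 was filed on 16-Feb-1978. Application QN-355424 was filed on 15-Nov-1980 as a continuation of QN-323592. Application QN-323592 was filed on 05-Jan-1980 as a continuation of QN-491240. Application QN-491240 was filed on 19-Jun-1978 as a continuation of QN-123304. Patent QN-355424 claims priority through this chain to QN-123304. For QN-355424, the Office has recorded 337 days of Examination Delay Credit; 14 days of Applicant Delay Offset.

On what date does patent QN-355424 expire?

January 5, 1995

Earliest priority filing: 16 February 1978.
Base term: 16 February 1978 + 16 years → 16 February 1994.
Examination Delay Credit: +337 days → 19 January 1995.
Applicant Delay Offset: −14 days → 5 January 1995.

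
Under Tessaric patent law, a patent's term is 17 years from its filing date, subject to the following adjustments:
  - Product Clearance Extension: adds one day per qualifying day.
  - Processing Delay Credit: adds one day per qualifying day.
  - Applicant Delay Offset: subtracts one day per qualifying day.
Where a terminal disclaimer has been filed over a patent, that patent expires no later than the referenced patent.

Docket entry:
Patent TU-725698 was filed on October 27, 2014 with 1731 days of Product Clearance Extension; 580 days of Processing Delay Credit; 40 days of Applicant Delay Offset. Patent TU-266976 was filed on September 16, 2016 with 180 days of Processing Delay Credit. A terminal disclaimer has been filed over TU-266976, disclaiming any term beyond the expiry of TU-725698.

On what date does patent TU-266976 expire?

Natural term of TU-266976:
  Base: filing + 17 years → 16 September 2033.
  Processing Delay Credit: +180 days → 15 March 2034.
Expiry of referenced patent TU-725698:
  Base: filing + 17 years → 27 October 2031.
  Product Clearance Extension: +1731 days → 23 July 2036.
  Processing Delay Credit: +580 days → 23 February 2038.
  Applicant Delay Offset: −40 days → 14 January 2038.
Terminal disclaimer: TU-266976 expires on the earlier of 15 March 2034 and 14 January 2038.

2034-03-15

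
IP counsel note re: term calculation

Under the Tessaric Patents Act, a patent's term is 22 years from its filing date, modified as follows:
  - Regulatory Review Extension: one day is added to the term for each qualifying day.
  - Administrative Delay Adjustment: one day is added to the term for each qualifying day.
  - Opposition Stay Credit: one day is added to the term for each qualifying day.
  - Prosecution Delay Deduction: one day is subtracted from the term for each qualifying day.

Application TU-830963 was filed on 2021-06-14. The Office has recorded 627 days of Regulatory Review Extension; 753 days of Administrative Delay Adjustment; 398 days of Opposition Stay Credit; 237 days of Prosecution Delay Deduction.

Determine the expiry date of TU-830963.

Base term: filing date + 22 years → 14 June 2043.
Regulatory Review Extension: +627 days → 2 March 2045.
Administrative Delay Adjustment: +753 days → 25 March 2047.
Opposition Stay Credit: +398 days → 26 April 2048.
Prosecution Delay Deduction: −237 days → 2 September 2047.

2047-09-02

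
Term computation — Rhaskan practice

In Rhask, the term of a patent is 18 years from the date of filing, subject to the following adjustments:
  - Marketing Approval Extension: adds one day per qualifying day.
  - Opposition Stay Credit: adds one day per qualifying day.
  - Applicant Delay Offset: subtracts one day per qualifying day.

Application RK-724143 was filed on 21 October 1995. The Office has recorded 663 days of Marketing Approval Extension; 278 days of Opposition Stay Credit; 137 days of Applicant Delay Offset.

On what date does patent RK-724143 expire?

2016-01-03

Base term: filing date + 18 years → 21 October 2013.
Marketing Approval Extension: +663 days → 15 August 2015.
Opposition Stay Credit: +278 days → 19 May 2016.
Applicant Delay Offset: −137 days → 3 January 2016.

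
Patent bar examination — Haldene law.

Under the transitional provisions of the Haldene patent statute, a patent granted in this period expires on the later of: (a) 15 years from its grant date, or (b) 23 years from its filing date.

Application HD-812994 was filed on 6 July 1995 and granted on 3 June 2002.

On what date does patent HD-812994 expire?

(a) grant + 15 years → 3 June 2017.
(b) filing + 23 years → 6 July 2018.
Later of the two: 6 July 2018.

July 6, 2018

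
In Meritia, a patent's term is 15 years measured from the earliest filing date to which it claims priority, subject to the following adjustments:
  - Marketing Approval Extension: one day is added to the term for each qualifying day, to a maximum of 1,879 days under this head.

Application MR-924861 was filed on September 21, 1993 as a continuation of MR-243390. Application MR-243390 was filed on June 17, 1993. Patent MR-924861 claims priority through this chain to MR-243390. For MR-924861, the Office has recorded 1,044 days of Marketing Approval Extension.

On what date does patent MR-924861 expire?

2011-04-27

Earliest priority filing: 17 June 1993.
Base term: 17 June 1993 + 15 years → 17 June 2008.
Marketing Approval Extension: 1044 days (within the 1879-day cap) → +1044 days → 27 April 2011.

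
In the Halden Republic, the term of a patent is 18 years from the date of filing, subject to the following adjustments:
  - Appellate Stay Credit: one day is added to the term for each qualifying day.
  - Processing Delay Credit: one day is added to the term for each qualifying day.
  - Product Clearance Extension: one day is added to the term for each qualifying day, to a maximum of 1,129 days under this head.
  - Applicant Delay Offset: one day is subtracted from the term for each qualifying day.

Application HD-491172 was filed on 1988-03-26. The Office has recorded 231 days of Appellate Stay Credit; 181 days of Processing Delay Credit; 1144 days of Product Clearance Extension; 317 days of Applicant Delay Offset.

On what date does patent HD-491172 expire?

August 1, 2009

Base term: filing date + 18 years → 26 March 2006.
Appellate Stay Credit: +231 days → 12 November 2006.
Processing Delay Credit: +181 days → 12 May 2007.
Product Clearance Extension: 1144 days claimed exceeds the 1129-day cap, so +1129 days → 14 June 2010.
Applicant Delay Offset: −317 days → 1 August 2009.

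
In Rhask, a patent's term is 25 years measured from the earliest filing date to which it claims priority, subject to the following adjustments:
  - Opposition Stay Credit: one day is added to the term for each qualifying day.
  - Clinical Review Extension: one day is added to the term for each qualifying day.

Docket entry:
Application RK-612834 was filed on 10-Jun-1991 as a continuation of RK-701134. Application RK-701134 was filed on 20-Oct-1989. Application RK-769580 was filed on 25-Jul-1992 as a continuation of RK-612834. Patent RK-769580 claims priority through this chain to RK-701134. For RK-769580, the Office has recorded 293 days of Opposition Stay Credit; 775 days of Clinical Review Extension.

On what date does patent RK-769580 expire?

2017-09-22

Earliest priority filing: 20 October 1989.
Base term: 20 October 1989 + 25 years → 20 October 2014.
Opposition Stay Credit: +293 days → 9 August 2015.
Clinical Review Extension: +775 days → 22 September 2017.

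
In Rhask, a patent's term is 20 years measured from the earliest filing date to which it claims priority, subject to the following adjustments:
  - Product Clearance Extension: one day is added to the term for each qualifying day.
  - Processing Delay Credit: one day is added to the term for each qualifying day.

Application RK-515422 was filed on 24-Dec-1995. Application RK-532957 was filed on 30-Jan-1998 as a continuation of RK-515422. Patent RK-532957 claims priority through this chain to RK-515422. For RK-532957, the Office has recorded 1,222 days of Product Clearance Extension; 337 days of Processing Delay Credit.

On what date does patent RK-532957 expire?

Earliest priority filing: 24 December 1995.
Base term: 24 December 1995 + 20 years → 24 December 2015.
Product Clearance Extension: +1222 days → 29 April 2019.
Processing Delay Credit: +337 days → 31 March 2020.

March 31, 2020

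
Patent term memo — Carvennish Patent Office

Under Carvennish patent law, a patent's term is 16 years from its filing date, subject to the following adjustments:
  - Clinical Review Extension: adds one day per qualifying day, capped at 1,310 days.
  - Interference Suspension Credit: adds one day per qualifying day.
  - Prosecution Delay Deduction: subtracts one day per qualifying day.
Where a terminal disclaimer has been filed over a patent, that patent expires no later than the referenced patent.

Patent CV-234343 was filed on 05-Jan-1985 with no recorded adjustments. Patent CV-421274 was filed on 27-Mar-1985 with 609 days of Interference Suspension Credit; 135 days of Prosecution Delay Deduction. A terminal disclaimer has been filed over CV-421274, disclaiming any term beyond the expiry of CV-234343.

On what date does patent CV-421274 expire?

2001-01-05

Natural term of CV-421274:
  Base: filing + 16 years → 27 March 2001.
  Interference Suspension Credit: +609 days → 26 November 2002.
  Prosecution Delay Deduction: −135 days → 14 July 2002.
Expiry of referenced patent CV-234343:
  Base: filing + 16 years → 5 January 2001.
Terminal disclaimer: CV-421274 expires on the earlier of 14 July 2002 and 5 January 2001.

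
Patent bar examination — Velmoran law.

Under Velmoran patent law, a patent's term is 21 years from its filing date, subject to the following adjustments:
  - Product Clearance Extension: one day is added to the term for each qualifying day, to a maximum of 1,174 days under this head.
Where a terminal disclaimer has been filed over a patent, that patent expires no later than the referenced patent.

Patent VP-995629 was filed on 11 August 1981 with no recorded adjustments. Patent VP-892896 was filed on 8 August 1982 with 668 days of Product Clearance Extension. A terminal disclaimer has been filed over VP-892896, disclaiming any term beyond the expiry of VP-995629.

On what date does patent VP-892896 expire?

2002-08-11

Natural term of VP-892896:
  Base: filing + 21 years → 8 August 2003.
  Product Clearance Extension: 668 days (within the 1174-day cap) → +668 days → 6 June 2005.
Expiry of referenced patent VP-995629:
  Base: filing + 21 years → 11 August 2002.
Terminal disclaimer: VP-892896 expires on the earlier of 6 June 2005 and 11 August 2002.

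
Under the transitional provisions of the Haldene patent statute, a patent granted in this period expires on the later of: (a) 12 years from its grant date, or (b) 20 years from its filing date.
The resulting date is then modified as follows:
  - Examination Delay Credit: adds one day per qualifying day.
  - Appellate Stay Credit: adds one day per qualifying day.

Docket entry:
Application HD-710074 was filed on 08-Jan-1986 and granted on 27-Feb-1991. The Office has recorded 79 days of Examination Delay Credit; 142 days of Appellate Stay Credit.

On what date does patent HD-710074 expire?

August 17, 2006

(a) grant + 12 years → 27 February 2003.
(b) filing + 20 years → 8 January 2006.
Later of the two: 8 January 2006.
Examination Delay Credit: +79 days → 28 March 2006.
Appellate Stay Credit: +142 days → 17 August 2006.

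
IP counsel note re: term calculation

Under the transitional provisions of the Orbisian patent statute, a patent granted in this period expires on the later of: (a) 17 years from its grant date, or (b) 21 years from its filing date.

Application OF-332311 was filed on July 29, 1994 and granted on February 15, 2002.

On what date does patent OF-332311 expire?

(a) grant + 17 years → 15 February 2019.
(b) filing + 21 years → 29 July 2015.
Later of the two: 15 February 2019.

2019-02-15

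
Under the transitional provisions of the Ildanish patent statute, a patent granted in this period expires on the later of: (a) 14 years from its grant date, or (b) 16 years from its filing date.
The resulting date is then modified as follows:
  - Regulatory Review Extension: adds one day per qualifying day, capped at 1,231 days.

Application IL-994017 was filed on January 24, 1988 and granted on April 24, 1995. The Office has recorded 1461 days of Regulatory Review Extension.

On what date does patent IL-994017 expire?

(a) grant + 14 years → 24 April 2009.
(b) filing + 16 years → 24 January 2004.
Later of the two: 24 April 2009.
Regulatory Review Extension: 1461 days claimed exceeds the 1231-day cap, so +1231 days → 6 September 2012.

2012-09-06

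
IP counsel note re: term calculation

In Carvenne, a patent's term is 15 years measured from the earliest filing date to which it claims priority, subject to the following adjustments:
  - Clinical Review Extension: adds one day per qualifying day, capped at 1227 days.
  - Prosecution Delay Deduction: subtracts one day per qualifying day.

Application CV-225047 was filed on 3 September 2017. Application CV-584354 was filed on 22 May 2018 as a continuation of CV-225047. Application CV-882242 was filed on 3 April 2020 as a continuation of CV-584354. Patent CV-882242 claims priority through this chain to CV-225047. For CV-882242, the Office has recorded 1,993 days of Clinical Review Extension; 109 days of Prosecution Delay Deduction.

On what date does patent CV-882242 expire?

Earliest priority filing: 3 September 2017.
Base term: 3 September 2017 + 15 years → 3 September 2032.
Clinical Review Extension: 1993 days claimed exceeds the 1227-day cap, so +1227 days → 13 January 2036.
Prosecution Delay Deduction: −109 days → 26 September 2035.

2035-09-26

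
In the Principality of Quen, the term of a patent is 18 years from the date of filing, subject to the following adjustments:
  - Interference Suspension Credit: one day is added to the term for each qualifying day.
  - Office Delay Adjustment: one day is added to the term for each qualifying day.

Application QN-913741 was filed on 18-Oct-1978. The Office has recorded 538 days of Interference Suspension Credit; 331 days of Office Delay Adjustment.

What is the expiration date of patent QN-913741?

March 6, 1999

Base term: filing date + 18 years → 18 October 1996.
Interference Suspension Credit: +538 days → 9 April 1998.
Office Delay Adjustment: +331 days → 6 March 1999.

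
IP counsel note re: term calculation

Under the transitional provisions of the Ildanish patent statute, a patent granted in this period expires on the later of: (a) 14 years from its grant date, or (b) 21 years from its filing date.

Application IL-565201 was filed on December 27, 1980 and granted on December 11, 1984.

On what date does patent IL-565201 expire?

(a) grant + 14 years → 11 December 1998.
(b) filing + 21 years → 27 December 2001.
Later of the two: 27 December 2001.

2001-12-27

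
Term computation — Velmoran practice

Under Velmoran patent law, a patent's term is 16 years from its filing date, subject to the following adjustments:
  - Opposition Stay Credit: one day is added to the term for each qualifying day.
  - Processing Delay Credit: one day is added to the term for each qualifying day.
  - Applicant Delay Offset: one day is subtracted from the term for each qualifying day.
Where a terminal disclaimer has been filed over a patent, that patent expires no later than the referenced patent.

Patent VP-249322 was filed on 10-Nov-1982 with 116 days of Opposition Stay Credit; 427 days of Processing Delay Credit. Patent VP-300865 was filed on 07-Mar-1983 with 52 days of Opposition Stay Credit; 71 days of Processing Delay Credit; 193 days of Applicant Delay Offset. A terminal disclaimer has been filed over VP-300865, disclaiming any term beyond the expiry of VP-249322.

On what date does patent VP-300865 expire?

December 27, 1998

Natural term of VP-300865:
  Base: filing + 16 years → 7 March 1999.
  Opposition Stay Credit: +52 days → 28 April 1999.
  Processing Delay Credit: +71 days → 8 July 1999.
  Applicant Delay Offset: −193 days → 27 December 1998.
Expiry of referenced patent VP-249322:
  Base: filing + 16 years → 10 November 1998.
  Opposition Stay Credit: +116 days → 6 March 1999.
  Processing Delay Credit: +427 days → 6 May 2000.
Terminal disclaimer: VP-300865 expires on the earlier of 27 December 1998 and 6 May 2000.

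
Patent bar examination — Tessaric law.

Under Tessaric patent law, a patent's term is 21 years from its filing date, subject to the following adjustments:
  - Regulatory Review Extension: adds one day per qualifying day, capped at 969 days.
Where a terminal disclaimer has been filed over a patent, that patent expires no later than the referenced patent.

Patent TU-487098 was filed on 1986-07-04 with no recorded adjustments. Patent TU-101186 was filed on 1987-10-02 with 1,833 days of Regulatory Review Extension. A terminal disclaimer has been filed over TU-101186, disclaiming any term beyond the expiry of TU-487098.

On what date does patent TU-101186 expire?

Natural term of TU-101186:
  Base: filing + 21 years → 2 October 2008.
  Regulatory Review Extension: 1833 days claimed exceeds the 969-day cap, so +969 days → 29 May 2011.
Expiry of referenced patent TU-487098:
  Base: filing + 21 years → 4 July 2007.
Terminal disclaimer: TU-101186 expires on the earlier of 29 May 2011 and 4 July 2007.

2007-07-04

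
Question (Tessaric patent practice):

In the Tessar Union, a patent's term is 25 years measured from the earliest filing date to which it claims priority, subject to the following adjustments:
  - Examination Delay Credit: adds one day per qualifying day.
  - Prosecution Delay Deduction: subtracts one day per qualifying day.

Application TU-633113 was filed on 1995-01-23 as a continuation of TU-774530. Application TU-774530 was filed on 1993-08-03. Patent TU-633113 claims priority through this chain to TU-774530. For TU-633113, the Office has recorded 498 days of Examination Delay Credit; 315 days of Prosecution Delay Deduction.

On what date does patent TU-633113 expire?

Earliest priority filing: 3 August 1993.
Base term: 3 August 1993 + 25 years → 3 August 2018.
Examination Delay Credit: +498 days → 14 December 2019.
Prosecution Delay Deduction: −315 days → 2 February 2019.

2019-02-02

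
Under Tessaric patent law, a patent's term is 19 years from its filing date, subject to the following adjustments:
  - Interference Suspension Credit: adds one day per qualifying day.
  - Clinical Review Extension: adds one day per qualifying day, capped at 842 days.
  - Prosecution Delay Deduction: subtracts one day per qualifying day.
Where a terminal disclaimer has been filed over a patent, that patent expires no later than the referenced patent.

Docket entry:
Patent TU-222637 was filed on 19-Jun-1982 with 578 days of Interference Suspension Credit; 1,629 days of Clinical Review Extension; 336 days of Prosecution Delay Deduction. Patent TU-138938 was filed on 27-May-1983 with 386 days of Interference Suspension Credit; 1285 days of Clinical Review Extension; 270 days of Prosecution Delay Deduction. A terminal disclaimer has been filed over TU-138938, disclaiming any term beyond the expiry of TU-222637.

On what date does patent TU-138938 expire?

Natural term of TU-138938:
  Base: filing + 19 years → 27 May 2002.
  Interference Suspension Credit: +386 days → 17 June 2003.
  Clinical Review Extension: 1285 days claimed exceeds the 842-day cap, so +842 days → 6 October 2005.
  Prosecution Delay Deduction: −270 days → 9 January 2005.
Expiry of referenced patent TU-222637:
  Base: filing + 19 years → 19 June 2001.
  Interference Suspension Credit: +578 days → 18 January 2003.
  Clinical Review Extension: 1629 days claimed exceeds the 842-day cap, so +842 days → 9 May 2005.
  Prosecution Delay Deduction: −336 days → 7 June 2004.
Terminal disclaimer: TU-138938 expires on the earlier of 9 January 2005 and 7 June 2004.

June 7, 2004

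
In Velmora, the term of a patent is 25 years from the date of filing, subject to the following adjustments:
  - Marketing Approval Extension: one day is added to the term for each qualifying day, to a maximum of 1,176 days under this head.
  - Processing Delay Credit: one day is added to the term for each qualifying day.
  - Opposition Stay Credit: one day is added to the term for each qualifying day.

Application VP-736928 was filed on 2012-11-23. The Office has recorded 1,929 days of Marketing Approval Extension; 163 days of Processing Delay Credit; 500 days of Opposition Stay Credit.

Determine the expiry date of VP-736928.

December 6, 2042

Base term: filing date + 25 years → 23 November 2037.
Marketing Approval Extension: 1929 days claimed exceeds the 1176-day cap, so +1176 days → 11 February 2041.
Processing Delay Credit: +163 days → 24 July 2041.
Opposition Stay Credit: +500 days → 6 December 2042.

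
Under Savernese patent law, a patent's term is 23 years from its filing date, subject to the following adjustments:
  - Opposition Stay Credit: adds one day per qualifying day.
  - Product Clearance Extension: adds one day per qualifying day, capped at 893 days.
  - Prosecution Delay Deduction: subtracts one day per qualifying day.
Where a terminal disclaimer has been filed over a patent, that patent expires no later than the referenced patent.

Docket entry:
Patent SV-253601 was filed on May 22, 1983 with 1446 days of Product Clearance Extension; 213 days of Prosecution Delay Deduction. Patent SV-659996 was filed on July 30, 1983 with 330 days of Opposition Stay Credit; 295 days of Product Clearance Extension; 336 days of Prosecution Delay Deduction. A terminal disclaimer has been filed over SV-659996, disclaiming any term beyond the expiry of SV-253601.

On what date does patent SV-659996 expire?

2007-05-15

Natural term of SV-659996:
  Base: filing + 23 years → 30 July 2006.
  Opposition Stay Credit: +330 days → 25 June 2007.
  Product Clearance Extension: 295 days (within the 893-day cap) → +295 days → 15 April 2008.
  Prosecution Delay Deduction: −336 days → 15 May 2007.
Expiry of referenced patent SV-253601:
  Base: filing + 23 years → 22 May 2006.
  Product Clearance Extension: 1446 days claimed exceeds the 893-day cap, so +893 days → 31 October 2008.
  Prosecution Delay Deduction: −213 days → 1 April 2008.
Terminal disclaimer: SV-659996 expires on the earlier of 15 May 2007 and 1 April 2008.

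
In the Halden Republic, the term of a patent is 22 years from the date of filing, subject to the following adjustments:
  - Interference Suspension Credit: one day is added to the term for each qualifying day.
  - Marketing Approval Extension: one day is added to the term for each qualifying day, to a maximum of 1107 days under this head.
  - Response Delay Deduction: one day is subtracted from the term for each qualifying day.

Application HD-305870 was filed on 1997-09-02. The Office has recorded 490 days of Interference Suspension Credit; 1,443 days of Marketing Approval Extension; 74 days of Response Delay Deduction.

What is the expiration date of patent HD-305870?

2023-11-03

Base term: filing date + 22 years → 2 September 2019.
Interference Suspension Credit: +490 days → 4 January 2021.
Marketing Approval Extension: 1443 days claimed exceeds the 1107-day cap, so +1107 days → 16 January 2024.
Response Delay Deduction: −74 days → 3 November 2023.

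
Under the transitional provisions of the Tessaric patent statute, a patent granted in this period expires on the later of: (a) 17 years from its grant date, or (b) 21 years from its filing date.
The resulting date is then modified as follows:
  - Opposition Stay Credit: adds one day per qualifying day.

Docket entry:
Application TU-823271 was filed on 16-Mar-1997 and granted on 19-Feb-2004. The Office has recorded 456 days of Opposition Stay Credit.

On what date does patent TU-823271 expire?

(a) grant + 17 years → 19 February 2021.
(b) filing + 21 years → 16 March 2018.
Later of the two: 19 February 2021.
Opposition Stay Credit: +456 days → 21 May 2022.

May 21, 2022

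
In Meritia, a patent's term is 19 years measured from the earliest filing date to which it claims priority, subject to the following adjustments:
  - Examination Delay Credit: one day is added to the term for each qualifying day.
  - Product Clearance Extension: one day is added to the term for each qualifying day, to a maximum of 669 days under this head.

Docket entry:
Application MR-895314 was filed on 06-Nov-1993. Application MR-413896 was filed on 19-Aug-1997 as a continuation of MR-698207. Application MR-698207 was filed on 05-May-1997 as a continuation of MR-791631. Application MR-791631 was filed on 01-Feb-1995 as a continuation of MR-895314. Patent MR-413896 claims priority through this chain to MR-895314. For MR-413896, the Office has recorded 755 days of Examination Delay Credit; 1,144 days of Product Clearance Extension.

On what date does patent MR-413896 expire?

2016-09-30

Earliest priority filing: 6 November 1993.
Base term: 6 November 1993 + 19 years → 6 November 2012.
Examination Delay Credit: +755 days → 1 December 2014.
Product Clearance Extension: 1144 days claimed exceeds the 669-day cap, so +669 days → 30 September 2016.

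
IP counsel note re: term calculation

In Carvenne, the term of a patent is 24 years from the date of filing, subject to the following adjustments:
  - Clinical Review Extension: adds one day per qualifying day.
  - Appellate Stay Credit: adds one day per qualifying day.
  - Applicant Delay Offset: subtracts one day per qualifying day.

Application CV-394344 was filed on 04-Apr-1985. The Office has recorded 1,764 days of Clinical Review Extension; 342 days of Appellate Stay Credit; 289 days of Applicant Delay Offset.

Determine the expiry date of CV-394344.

Base term: filing date + 24 years → 4 April 2009.
Clinical Review Extension: +1764 days → 1 February 2014.
Appellate Stay Credit: +342 days → 9 January 2015.
Applicant Delay Offset: −289 days → 26 March 2014.

2014-03-26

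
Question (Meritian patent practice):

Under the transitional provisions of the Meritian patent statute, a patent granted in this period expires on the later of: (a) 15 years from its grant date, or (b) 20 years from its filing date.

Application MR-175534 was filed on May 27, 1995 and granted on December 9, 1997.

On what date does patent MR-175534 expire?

(a) grant + 15 years → 9 December 2012.
(b) filing + 20 years → 27 May 2015.
Later of the two: 27 May 2015.

May 27, 2015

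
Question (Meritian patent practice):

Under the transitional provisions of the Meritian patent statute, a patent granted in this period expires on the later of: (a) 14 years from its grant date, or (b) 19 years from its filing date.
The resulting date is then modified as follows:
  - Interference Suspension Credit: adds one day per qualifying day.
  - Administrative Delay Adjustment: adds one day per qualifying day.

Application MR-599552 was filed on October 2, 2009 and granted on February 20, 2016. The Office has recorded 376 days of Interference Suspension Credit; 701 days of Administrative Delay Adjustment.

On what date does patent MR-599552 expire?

(a) grant + 14 years → 20 February 2030.
(b) filing + 19 years → 2 October 2028.
Later of the two: 20 February 2030.
Interference Suspension Credit: +376 days → 3 March 2031.
Administrative Delay Adjustment: +701 days → 1 February 2033.

February 1, 2033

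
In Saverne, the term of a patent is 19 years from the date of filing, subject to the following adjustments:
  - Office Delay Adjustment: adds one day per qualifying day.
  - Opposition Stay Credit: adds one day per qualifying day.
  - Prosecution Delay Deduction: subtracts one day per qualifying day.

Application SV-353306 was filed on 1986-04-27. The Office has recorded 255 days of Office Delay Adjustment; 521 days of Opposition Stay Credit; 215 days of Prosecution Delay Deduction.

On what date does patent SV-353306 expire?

November 9, 2006

Base term: filing date + 19 years → 27 April 2005.
Office Delay Adjustment: +255 days → 7 January 2006.
Opposition Stay Credit: +521 days → 12 June 2007.
Prosecution Delay Deduction: −215 days → 9 November 2006.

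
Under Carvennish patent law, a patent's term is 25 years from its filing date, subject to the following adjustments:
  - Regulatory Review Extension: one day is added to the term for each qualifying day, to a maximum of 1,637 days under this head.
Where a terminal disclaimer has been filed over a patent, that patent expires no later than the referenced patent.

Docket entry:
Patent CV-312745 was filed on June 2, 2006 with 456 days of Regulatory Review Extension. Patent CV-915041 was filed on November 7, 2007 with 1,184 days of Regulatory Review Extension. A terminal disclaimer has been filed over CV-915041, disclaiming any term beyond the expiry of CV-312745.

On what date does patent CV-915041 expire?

Natural term of CV-915041:
  Base: filing + 25 years → 7 November 2032.
  Regulatory Review Extension: 1184 days (within the 1637-day cap) → +1184 days → 4 February 2036.
Expiry of referenced patent CV-312745:
  Base: filing + 25 years → 2 June 2031.
  Regulatory Review Extension: 456 days (within the 1637-day cap) → +456 days → 31 August 2032.
Terminal disclaimer: CV-915041 expires on the earlier of 4 February 2036 and 31 August 2032.

August 31, 2032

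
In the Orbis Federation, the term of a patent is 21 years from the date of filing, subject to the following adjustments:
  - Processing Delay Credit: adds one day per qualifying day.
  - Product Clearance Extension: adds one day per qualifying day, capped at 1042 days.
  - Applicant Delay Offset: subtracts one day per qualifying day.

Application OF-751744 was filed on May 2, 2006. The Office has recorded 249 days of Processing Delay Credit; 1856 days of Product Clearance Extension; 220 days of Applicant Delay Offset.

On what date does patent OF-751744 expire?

April 7, 2030

Base term: filing date + 21 years → 2 May 2027.
Processing Delay Credit: +249 days → 6 January 2028.
Product Clearance Extension: 1856 days claimed exceeds the 1042-day cap, so +1042 days → 13 November 2030.
Applicant Delay Offset: −220 days → 7 April 2030.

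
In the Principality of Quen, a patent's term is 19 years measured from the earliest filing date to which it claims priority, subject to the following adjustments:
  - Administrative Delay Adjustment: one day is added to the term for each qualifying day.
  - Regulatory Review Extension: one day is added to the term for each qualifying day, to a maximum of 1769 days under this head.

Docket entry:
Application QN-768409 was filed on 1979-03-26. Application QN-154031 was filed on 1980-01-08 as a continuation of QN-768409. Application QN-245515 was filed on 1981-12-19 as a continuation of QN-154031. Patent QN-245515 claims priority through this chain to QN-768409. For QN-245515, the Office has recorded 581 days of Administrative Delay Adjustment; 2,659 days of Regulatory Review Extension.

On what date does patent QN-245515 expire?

Earliest priority filing: 26 March 1979.
Base term: 26 March 1979 + 19 years → 26 March 1998.
Administrative Delay Adjustment: +581 days → 28 October 1999.
Regulatory Review Extension: 2659 days claimed exceeds the 1769-day cap, so +1769 days → 31 August 2004.

August 31, 2004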